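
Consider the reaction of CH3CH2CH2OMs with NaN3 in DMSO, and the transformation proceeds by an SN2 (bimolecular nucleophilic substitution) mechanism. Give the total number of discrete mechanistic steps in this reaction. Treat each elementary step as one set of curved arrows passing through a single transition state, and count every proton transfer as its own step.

Step 1: N3⁻ attacks the back face of the α-carbon while MsO⁻ departs with the C–O bonding pair — a single concerted displacement through a pentacoordinate transition state.
Total: 1 elementary step.

1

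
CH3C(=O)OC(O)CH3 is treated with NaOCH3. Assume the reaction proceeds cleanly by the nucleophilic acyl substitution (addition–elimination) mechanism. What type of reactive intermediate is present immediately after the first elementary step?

tetrahedral intermediate

Step 1: A lone pair on the O of CH3O⁻ attacks the electrophilic acyl carbon; the π(C=O) electrons move onto oxygen, giving a tetrahedral intermediate.
After step 1 the species present is a tetrahedral intermediate.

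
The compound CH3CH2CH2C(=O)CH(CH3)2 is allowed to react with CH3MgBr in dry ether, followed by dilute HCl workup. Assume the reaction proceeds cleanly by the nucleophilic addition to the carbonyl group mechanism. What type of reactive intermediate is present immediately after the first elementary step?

Step 1: Nucleophilic addition: the carbanion-like carbon of CH3MgBr adds to the carbonyl carbon, pushing the π(C=O) electron pair onto oxygen and giving a tetrahedral alkoxide.
After step 1 the species present is a tetrahedral alkoxide intermediate.

tetrahedral alkoxide intermediate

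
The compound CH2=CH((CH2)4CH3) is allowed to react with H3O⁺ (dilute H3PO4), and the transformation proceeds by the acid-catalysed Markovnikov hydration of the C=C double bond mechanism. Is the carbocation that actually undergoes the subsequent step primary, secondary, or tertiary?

secondary

Step 1: Protonation of the alkene by H3O⁺: the π bond acts as the nucleophile and picks up H⁺, giving the more stable (Markovnikov) secondary carbocation. H2O is released.
No single 1,2-shift to an adjacent carbon would give a more-substituted cation, so no rearrangement occurs.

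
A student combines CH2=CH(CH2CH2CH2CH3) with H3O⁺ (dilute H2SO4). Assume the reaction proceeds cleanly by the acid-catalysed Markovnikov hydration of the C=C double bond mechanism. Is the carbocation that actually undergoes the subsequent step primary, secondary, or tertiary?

secondary

Step 1: Electrophilic addition begins with the π(C=C) electrons forming a bond to the proton of H3O⁺. Following Markovnikov's rule, the resulting cation is secondary. H2O is released.
No single 1,2-shift to an adjacent carbon would give a more-substituted cation, so no rearrangement occurs.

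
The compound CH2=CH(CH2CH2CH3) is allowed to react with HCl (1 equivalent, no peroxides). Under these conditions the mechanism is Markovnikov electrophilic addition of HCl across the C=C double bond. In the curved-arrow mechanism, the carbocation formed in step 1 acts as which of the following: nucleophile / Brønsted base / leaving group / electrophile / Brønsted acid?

Step 2: Cl⁻ captures the cation: a lone pair on Cl⁻ fills the empty p orbital, producing the alkyl halide product.
The carbocation formed in step 1 accepts an electron pair into an empty or π* orbital — it is the electrophile.

electrophile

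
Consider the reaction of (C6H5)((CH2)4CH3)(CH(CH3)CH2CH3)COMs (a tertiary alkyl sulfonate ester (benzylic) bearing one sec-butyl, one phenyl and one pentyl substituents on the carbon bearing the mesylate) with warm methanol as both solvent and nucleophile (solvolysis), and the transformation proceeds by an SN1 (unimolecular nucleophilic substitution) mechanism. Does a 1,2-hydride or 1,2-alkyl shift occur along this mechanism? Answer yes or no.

The first-formed carbocation is tertiary.
No single 1,2-shift to an adjacent carbon would produce a more-substituted cation than the one already present, so no rearrangement occurs.

no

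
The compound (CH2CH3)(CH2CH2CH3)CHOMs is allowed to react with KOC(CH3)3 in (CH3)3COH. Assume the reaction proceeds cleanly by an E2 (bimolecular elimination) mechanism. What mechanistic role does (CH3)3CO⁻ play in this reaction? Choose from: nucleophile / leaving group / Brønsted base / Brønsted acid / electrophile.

Step 1: Concerted anti-periplanar elimination: (CH3)3CO⁻ abstracts a β-H while MsO⁻ leaves, and the C–H electrons become the new C=C π bond — all in a single transition state.
(CH3)3CO⁻ accepts a proton in a proton-transfer step — a Brønsted base.

Brønsted base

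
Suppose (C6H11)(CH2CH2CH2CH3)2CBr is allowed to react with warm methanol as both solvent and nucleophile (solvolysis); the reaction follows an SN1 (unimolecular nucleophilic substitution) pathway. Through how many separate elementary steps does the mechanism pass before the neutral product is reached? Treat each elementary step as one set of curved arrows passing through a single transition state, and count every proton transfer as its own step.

Step 1: Ionisation: the C–Br σ-bond cleaves heterolytically; both bonding electrons depart with Br⁻, leaving a tertiary carbocation at the α-carbon.
(No 1,2-shift: no single shift to an adjacent carbon would give a more stable cation.)
Step 2: CH3OH donates an oxygen lone pair into the empty p orbital of the cation, giving a protonated ether (an oxonium ion).
Step 3: Proton transfer from the O–H of the oxonium ion to a solvent molecule delivers the neutral ether.
Total: 3 elementary steps.

3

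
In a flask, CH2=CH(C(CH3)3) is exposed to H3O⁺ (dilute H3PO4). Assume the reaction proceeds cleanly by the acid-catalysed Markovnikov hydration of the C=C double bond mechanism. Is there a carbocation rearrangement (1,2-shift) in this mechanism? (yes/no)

The first-formed carbocation is secondary.
The adjacent tert-butyl carbon has no hydrogen but bears methyl groups; migration of one methyl with its bonding pair (a 1,2-methyl shift) places the charge on a tertiary centre.
Tertiary is more stable than secondary, so the shift occurs.

yes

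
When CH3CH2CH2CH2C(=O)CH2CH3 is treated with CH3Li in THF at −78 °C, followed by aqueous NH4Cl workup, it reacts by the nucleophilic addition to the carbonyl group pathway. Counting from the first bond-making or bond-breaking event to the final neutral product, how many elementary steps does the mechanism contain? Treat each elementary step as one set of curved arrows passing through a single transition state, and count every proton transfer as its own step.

2

Step 1: Nucleophilic addition: the carbanion-like carbon of CH3Li adds to the carbonyl carbon, pushing the π(C=O) electron pair onto oxygen and giving a tetrahedral alkoxide.
Step 2: On aqueous NH4Cl workup the alkoxide oxygen is protonated, giving an alcohol.
Total: 2 elementary steps.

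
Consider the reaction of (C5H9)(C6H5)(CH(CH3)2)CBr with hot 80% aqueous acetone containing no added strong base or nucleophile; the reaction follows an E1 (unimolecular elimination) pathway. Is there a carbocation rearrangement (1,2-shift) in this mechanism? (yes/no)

The first-formed carbocation is tertiary.
No single 1,2-shift to an adjacent carbon would produce a more-substituted cation than the one already present, so no rearrangement occurs.

no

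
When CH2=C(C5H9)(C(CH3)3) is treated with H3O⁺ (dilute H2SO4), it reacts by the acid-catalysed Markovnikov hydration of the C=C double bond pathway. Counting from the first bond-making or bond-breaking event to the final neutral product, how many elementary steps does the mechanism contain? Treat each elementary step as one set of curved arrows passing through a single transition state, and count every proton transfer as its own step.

Step 1: The π electrons of the C=C bond attack a proton of H3O⁺; Markovnikov addition places the new C–H on the less-substituted alkene carbon, so the positive charge ends up on the more-substituted carbon — a tertiary carbocation. H2O is released.
(No 1,2-shift: no single shift to an adjacent carbon would give a more stable cation.)
Step 2: Water acts as the nucleophile: an oxygen lone pair bonds to the cationic carbon, giving an oxonium-ion intermediate.
Step 3: H2O removes a proton from the oxonium oxygen, regenerating H3O⁺ and giving the neutral alcohol.
Total: 3 elementary steps.

3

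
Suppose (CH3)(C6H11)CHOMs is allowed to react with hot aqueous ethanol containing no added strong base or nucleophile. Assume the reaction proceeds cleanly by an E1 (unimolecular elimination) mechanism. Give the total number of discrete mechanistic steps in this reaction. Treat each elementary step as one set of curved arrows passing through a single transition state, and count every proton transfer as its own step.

3

Step 1: Ionisation: the C–O σ-bond cleaves heterolytically; both bonding electrons depart with MsO⁻, leaving a secondary carbocation at the α-carbon.
Step 2: A 1,2-hydride shift from the adjacent cyclohexyl carbon moves the positive charge from the secondary centre to an adjacent carbon, generating a more stable tertiary carbocation.
Step 3: Loss of a β-proton to a water (or ethanol) molecule of the solvent: the C–H bonding pair collapses toward the cationic carbon to form the C=C π bond, yielding the alkene.
Total: 3 elementary steps.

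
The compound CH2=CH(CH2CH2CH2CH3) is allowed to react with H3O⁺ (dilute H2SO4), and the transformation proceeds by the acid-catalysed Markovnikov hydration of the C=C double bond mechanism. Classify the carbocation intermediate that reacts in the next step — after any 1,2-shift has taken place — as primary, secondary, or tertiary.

secondary

Step 1: Protonation of the alkene by H3O⁺: the π bond acts as the nucleophile and picks up H⁺, giving the more stable (Markovnikov) secondary carbocation. H2O is released.
No single 1,2-shift to an adjacent carbon would give a more-substituted cation, so no rearrangement occurs.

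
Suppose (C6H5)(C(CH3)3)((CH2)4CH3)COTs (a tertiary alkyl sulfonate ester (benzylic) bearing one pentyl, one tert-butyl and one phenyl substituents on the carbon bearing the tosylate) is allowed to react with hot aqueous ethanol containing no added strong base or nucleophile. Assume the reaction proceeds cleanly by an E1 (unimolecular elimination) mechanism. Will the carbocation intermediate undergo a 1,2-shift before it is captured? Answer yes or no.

The first-formed carbocation is tertiary.
No single 1,2-shift to an adjacent carbon would produce a more-substituted cation than the one already present, so no rearrangement occurs.

no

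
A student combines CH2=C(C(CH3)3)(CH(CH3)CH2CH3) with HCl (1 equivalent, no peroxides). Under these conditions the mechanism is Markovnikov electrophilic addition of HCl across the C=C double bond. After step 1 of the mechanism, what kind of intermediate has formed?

Step 1: The π electrons of the C=C bond attack a proton of HCl; Markovnikov addition places the new C–H on the less-substituted alkene carbon, so the positive charge ends up on the more-substituted carbon — a tertiary carbocation. The H–Cl bond breaks heterolytically, releasing Cl⁻.
After step 1 the species present is a tertiary carbocation.

tertiary carbocation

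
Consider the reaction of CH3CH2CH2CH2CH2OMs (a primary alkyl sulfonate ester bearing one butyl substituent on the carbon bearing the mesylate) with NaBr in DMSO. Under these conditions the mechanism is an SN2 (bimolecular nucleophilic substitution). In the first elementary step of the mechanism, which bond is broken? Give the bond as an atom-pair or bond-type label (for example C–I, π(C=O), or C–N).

Step 1: Backside attack by Br⁻ on the carbon bearing the mesylate: the new C–Br bond forms as the C–O bond breaks, with Walden inversion at carbon.
The bond broken in this step is the C–O bond.

C–O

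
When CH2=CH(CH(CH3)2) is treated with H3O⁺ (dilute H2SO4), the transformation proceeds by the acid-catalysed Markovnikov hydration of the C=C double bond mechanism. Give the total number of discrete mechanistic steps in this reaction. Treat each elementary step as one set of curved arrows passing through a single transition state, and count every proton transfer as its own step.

4

Step 1: Protonation of the alkene by H3O⁺: the π bond acts as the nucleophile and picks up H⁺, giving the more stable (Markovnikov) secondary carbocation. H2O is released.
Step 2: A 1,2-hydride shift from the adjacent isopropyl carbon moves the positive charge from the secondary centre to an adjacent carbon, generating a more stable tertiary carbocation.
Step 3: A lone pair on the oxygen of H2O attacks the carbocation, forming a C–O bond and an oxonium ion (a protonated alcohol).
Step 4: Deprotonation of the oxonium ion by a water molecule delivers the neutral alcohol and regenerates the acid catalyst.
Total: 4 elementary steps.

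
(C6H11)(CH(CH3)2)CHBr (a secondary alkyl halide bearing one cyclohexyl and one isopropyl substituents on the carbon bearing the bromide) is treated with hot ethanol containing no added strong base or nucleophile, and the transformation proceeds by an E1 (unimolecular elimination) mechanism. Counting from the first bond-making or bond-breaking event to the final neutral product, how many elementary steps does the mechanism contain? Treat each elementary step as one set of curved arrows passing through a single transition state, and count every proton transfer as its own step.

Step 1: Rate-determining heterolysis of the C–Br bond gives Br⁻ and a secondary carbocation.
Step 2: A hydride (H with its bonding pair) migrates from the adjacent cyclohexyl carbon to the cationic centre — a 1,2-hydride shift — upgrading the secondary cation to a tertiary one.
Step 3: Loss of a β-proton to an ethanol molecule of the solvent: the C–H bonding pair collapses toward the cationic carbon to form the C=C π bond, yielding the alkene.
Total: 3 elementary steps.

3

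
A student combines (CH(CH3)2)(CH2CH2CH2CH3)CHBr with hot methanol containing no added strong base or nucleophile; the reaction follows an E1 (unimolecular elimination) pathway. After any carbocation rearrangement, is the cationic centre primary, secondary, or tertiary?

tertiary

Step 1: The C–Br bond breaks with both electrons going to the bromide; Br⁻ leaves and a secondary carbocation remains.
Step 2: A hydride (H with its bonding pair) migrates from the adjacent isopropyl carbon to the cationic centre — a 1,2-hydride shift — upgrading the secondary cation to a tertiary one.
The cation rearranges from secondary to tertiary via a 1,2-hydride shift from the adjacent isopropyl carbon; the tertiary cation is what reacts next.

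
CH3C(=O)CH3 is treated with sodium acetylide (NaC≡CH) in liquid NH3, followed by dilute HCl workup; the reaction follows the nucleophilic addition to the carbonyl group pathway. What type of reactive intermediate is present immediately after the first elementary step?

Step 1: Nucleophilic addition: HC≡C⁻ adds to the carbonyl carbon, pushing the π(C=O) electron pair onto oxygen and giving a tetrahedral alkoxide.
After step 1 the species present is a tetrahedral alkoxide intermediate.

tetrahedral alkoxide intermediate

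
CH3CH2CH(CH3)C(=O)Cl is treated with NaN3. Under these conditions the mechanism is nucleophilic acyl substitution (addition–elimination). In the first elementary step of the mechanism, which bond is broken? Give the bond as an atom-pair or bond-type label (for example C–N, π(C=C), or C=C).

π(C=O)

Step 1: N3⁻ adds to the carbonyl carbon; the C=O π electrons shift onto oxygen and a tetrahedral alkoxide intermediate forms.
The bond broken in this step is the π(C=O) bond.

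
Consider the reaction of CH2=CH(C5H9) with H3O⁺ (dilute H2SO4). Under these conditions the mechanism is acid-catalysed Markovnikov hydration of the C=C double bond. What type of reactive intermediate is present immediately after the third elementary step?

Step 1: Protonation of the alkene by H3O⁺: the π bond acts as the nucleophile and picks up H⁺, giving the more stable (Markovnikov) secondary carbocation. H2O is released.
Step 2: A 1,2-hydride shift from the adjacent cyclopentyl carbon moves the positive charge from the secondary centre to an adjacent carbon, generating a more stable tertiary carbocation.
Step 3: Water acts as the nucleophile: an oxygen lone pair bonds to the cationic carbon, giving an oxonium-ion intermediate.
After step 3 the species present is an oxonium ion.

oxonium ion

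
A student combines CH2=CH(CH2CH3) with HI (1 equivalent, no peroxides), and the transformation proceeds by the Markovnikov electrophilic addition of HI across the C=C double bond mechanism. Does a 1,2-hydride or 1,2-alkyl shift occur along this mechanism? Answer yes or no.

no

The first-formed carbocation is secondary.
No single 1,2-shift to an adjacent carbon would produce a more-substituted cation than the one already present, so no rearrangement occurs.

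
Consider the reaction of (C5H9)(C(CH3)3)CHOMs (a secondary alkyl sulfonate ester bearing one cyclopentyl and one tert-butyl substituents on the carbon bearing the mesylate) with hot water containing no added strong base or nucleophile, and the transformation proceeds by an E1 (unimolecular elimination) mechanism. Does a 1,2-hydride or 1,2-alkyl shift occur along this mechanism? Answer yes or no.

yes

The first-formed carbocation is secondary.
The adjacent cyclopentyl carbon already bears 2 other carbon substituents and has a hydrogen to migrate; after a 1,2-hydride shift from that carbon the positive charge sits on a tertiary centre.
Tertiary is more stable than secondary, so the shift occurs.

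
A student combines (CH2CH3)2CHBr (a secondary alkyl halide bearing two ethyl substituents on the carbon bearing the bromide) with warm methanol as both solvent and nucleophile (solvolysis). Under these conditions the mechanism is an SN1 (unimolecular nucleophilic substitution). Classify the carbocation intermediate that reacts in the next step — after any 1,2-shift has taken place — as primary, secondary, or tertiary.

secondary

Step 1: Unassisted departure of Br⁻ (taking the C–Br bonding pair) generates a secondary carbocation.
No single 1,2-shift to an adjacent carbon would give a more-substituted cation, so no rearrangement occurs.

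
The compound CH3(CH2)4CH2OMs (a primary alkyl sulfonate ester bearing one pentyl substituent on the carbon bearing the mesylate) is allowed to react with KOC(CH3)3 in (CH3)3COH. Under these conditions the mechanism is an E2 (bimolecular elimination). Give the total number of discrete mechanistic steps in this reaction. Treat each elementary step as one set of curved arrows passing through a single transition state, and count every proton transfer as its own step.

1

Step 1: The strong base (CH3)3CO⁻ removes a β-hydrogen; in the same concerted event the electrons of the breaking C–H bond form the new π(C=C) bond and the C–O σ-bond breaks, expelling MsO⁻. Anti-periplanar geometry; one transition state.
Total: 1 elementary step.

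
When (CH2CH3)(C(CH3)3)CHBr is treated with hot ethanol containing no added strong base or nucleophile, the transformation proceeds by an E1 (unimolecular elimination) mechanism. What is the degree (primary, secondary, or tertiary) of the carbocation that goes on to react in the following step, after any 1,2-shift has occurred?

tertiary

Step 1: Unassisted departure of Br⁻ (taking the C–Br bonding pair) generates a secondary carbocation.
Step 2: Carbocation rearrangement: a 1,2-methyl shift from the adjacent tert-butyl carbon converts the initially-formed secondary cation into the more stable tertiary cation.
The cation rearranges from secondary to tertiary via a 1,2-methyl shift from the adjacent tert-butyl carbon; the tertiary cation is what reacts next.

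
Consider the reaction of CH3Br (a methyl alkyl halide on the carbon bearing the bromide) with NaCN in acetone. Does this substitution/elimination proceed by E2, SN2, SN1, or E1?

Conditions: a methyl substrate with a strong nucleophile in the polar aprotic solvent acetone.
These conditions are the textbook signature of the SN2 pathway.
An unhindered substrate with a strong nucleophile in a polar aprotic solvent favours one-step backside displacement.

SN2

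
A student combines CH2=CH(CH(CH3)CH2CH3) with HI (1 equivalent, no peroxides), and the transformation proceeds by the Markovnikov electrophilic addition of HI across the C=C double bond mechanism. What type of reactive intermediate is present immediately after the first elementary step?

secondary carbocation

Step 1: The π electrons of the C=C bond attack a proton of HI; Markovnikov addition places the new C–H on the less-substituted alkene carbon, so the positive charge ends up on the more-substituted carbon — a secondary carbocation. The H–I bond breaks heterolytically, releasing I⁻.
After step 1 the species present is a secondary carbocation.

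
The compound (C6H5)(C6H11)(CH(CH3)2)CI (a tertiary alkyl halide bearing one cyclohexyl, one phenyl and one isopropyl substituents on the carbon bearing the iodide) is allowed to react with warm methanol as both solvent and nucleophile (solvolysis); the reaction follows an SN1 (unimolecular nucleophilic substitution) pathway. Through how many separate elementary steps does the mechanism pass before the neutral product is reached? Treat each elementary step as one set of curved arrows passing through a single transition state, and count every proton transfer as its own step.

Step 1: The C–I bond breaks with both electrons going to the iodide; I⁻ leaves and a tertiary carbocation remains.
(No 1,2-shift: no single shift to an adjacent carbon would give a more stable cation.)
Step 2: Nucleophilic capture: the oxygen of CH3OH bonds to the cationic carbon, producing an oxonium-ion intermediate.
Step 3: Proton transfer from the O–H of the oxonium ion to a solvent molecule delivers the neutral ether.
Total: 3 elementary steps.

3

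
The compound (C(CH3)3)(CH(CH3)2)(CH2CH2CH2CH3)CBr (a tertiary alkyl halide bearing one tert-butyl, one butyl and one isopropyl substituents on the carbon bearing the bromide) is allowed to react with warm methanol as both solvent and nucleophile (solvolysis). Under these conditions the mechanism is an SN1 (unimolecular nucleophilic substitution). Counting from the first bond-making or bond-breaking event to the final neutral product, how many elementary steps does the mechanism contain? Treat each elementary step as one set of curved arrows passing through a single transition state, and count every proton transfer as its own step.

3

Step 1: Ionisation: the C–Br σ-bond cleaves heterolytically; both bonding electrons depart with Br⁻, leaving a tertiary carbocation at the α-carbon.
(No 1,2-shift: no single shift to an adjacent carbon would give a more stable cation.)
Step 2: CH3OH donates an oxygen lone pair into the empty p orbital of the cation, giving a protonated ether (an oxonium ion).
Step 3: Deprotonation of the oxonium oxygen by solvent methanol yields the neutral ether.
Total: 3 elementary steps.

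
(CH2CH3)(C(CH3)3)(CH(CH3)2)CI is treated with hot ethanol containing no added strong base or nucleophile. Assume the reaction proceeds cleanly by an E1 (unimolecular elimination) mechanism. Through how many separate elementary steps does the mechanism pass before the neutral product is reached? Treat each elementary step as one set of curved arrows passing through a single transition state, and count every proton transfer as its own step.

Step 1: Rate-determining heterolysis of the C–I bond gives I⁻ and a tertiary carbocation.
(No 1,2-shift: no single shift to an adjacent carbon would give a more stable cation.)
Step 2: A weak base (an ethanol molecule from the solvent) removes a proton from a carbon adjacent to the cationic centre; the electrons of that C–H bond become the new π(C=C) bond, giving the alkene.
Total: 2 elementary steps.

2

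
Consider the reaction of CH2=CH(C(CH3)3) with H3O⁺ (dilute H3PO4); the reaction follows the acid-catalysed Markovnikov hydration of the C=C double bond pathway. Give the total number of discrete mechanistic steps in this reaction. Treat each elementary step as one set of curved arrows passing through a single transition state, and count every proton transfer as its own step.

4

Step 1: Electrophilic addition begins with the π(C=C) electrons forming a bond to the proton of H3O⁺. Following Markovnikov's rule, the resulting cation is secondary. H2O is released.
Step 2: A 1,2-methyl shift from the adjacent tert-butyl carbon moves the positive charge from the secondary centre to an adjacent carbon, generating a more stable tertiary carbocation.
Step 3: Water acts as the nucleophile: an oxygen lone pair bonds to the cationic carbon, giving an oxonium-ion intermediate.
Step 4: Deprotonation of the oxonium ion by a water molecule delivers the neutral alcohol and regenerates the acid catalyst.
Total: 4 elementary steps.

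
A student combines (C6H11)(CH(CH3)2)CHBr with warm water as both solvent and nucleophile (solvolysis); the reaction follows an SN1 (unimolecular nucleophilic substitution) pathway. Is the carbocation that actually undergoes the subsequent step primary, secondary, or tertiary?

tertiary

Step 1: Ionisation: the C–Br σ-bond cleaves heterolytically; both bonding electrons depart with Br⁻, leaving a secondary carbocation at the α-carbon.
Step 2: A hydride (H with its bonding pair) migrates from the adjacent isopropyl carbon to the cationic centre — a 1,2-hydride shift — upgrading the secondary cation to a tertiary one.
The cation rearranges from secondary to tertiary via a 1,2-hydride shift from the adjacent isopropyl carbon; the tertiary cation is what reacts next.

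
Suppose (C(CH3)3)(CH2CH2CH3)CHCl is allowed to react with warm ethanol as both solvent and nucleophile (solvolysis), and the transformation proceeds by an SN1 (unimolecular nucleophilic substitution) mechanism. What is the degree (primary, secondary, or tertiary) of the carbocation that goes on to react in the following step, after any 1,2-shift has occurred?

tertiary

Step 1: Unassisted departure of Cl⁻ (taking the C–Cl bonding pair) generates a secondary carbocation.
Step 2: Carbocation rearrangement: a 1,2-methyl shift from the adjacent tert-butyl carbon converts the initially-formed secondary cation into the more stable tertiary cation.
The cation rearranges from secondary to tertiary via a 1,2-methyl shift from the adjacent tert-butyl carbon; the tertiary cation is what reacts next.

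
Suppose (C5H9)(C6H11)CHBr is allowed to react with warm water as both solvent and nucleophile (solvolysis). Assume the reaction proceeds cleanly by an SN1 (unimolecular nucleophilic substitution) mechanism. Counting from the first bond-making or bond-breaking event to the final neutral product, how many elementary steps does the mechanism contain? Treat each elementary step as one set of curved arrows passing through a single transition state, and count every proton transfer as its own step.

Step 1: The C–Br bond breaks with both electrons going to the bromide; Br⁻ leaves and a secondary carbocation remains.
Step 2: A 1,2-hydride shift from the adjacent cyclohexyl carbon moves the positive charge from the secondary centre to an adjacent carbon, generating a more stable tertiary carbocation.
Step 3: Nucleophilic capture: the oxygen of H2O bonds to the cationic carbon, producing an oxonium-ion intermediate.
Step 4: A second solvent molecule removes the proton on oxygen, giving the neutral alcohol product.
Total: 4 elementary steps.

4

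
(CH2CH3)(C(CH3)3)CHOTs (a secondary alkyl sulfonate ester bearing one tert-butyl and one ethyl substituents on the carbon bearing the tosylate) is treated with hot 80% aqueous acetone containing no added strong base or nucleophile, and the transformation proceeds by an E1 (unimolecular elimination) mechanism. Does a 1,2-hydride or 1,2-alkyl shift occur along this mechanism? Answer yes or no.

yes

The first-formed carbocation is secondary.
The adjacent tert-butyl carbon has no hydrogen but bears methyl groups; migration of one methyl with its bonding pair (a 1,2-methyl shift) places the charge on a tertiary centre.
Tertiary is more stable than secondary, so the shift occurs.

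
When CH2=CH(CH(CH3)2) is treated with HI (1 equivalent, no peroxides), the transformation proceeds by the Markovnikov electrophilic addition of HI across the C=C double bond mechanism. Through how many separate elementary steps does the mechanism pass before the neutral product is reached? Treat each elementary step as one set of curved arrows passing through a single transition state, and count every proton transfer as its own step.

Step 1: The π electrons of the C=C bond attack a proton of HI; Markovnikov addition places the new C–H on the less-substituted alkene carbon, so the positive charge ends up on the more-substituted carbon — a secondary carbocation. The H–I bond breaks heterolytically, releasing I⁻.
Step 2: A hydride (H with its bonding pair) migrates from the adjacent isopropyl carbon to the cationic centre — a 1,2-hydride shift — upgrading the secondary cation to a tertiary one.
Step 3: I⁻ captures the cation: a lone pair on I⁻ fills the empty p orbital, producing the alkyl halide product.
Total: 3 elementary steps.

3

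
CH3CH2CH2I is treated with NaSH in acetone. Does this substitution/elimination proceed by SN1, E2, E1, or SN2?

Conditions: a primary substrate with a strong nucleophile in the polar aprotic solvent acetone.
These conditions are the textbook signature of the SN2 pathway.
An unhindered substrate with a strong nucleophile in a polar aprotic solvent favours one-step backside displacement.

SN2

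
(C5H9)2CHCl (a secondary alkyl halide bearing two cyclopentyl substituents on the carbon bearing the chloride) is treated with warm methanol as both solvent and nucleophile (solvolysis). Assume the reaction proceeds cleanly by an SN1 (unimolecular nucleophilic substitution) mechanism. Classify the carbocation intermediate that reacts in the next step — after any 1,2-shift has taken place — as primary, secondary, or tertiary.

tertiary

Step 1: Unassisted departure of Cl⁻ (taking the C–Cl bonding pair) generates a secondary carbocation.
Step 2: A 1,2-hydride shift from the adjacent cyclopentyl carbon moves the positive charge from the secondary centre to an adjacent carbon, generating a more stable tertiary carbocation.
The cation rearranges from secondary to tertiary via a 1,2-hydride shift from the adjacent cyclopentyl carbon; the tertiary cation is what reacts next.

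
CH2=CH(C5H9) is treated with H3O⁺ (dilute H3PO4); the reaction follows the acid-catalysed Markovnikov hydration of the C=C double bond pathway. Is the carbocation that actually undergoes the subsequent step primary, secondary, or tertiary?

Step 1: Protonation of the alkene by H3O⁺: the π bond acts as the nucleophile and picks up H⁺, giving the more stable (Markovnikov) secondary carbocation. H2O is released.
Step 2: A hydride (H with its bonding pair) migrates from the adjacent cyclopentyl carbon to the cationic centre — a 1,2-hydride shift — upgrading the secondary cation to a tertiary one.
The cation rearranges from secondary to tertiary via a 1,2-hydride shift from the adjacent cyclopentyl carbon; the tertiary cation is what reacts next.

tertiary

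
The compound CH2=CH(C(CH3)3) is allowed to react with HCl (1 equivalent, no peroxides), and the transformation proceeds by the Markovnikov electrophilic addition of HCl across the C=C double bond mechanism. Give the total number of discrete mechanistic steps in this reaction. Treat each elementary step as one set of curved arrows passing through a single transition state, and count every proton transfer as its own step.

3

Step 1: Electrophilic addition begins with the π(C=C) electrons forming a bond to the proton of HCl. Following Markovnikov's rule, the resulting cation is secondary. The H–Cl bond breaks heterolytically, releasing Cl⁻.
Step 2: A methyl group with its bonding pair migrates from the adjacent tert-butyl carbon to the cationic centre — a 1,2-methyl shift — upgrading the secondary cation to a tertiary one.
Step 3: The Cl⁻ anion donates a lone pair to the carbocation, forming the new C–Cl σ-bond and giving the neutral alkyl halide.
Total: 3 elementary steps.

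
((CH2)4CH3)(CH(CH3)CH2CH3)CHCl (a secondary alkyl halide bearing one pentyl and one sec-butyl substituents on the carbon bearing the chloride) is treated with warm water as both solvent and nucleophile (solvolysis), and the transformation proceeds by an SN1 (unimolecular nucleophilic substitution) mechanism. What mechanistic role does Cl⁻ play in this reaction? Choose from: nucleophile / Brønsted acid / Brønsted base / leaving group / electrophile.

Step 1: Unassisted departure of Cl⁻ (taking the C–Cl bonding pair) generates a secondary carbocation.
Cl⁻ departs with both electrons of the breaking σ-bond — that is the definition of a leaving group.

leaving group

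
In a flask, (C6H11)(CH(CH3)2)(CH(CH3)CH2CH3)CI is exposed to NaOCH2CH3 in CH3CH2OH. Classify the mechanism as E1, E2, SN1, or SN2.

E2

Conditions: a strong base with a tertiary substrate bearing a β-hydrogen.
These conditions are the textbook signature of the E2 pathway.
A strong (often hindered) base removes a β-H in concert with loss of the leaving group — bimolecular elimination.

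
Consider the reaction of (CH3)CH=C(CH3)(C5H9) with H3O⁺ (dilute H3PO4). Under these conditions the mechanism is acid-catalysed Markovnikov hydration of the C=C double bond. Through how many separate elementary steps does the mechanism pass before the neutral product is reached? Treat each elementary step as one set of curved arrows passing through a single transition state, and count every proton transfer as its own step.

3

Step 1: Electrophilic addition begins with the π(C=C) electrons forming a bond to the proton of H3O⁺. Following Markovnikov's rule, the resulting cation is tertiary. H2O is released.
(No 1,2-shift: no single shift to an adjacent carbon would give a more stable cation.)
Step 2: Water acts as the nucleophile: an oxygen lone pair bonds to the cationic carbon, giving an oxonium-ion intermediate.
Step 3: Proton transfer from the O–H of the oxonium ion to H2O completes the catalytic cycle and yields the alcohol.
Total: 3 elementary steps.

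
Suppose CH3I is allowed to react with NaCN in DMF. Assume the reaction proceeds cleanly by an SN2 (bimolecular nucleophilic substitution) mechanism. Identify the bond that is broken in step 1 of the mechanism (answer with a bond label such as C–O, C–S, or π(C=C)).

C–I

Step 1: Backside attack by CN⁻ on the carbon bearing the iodide: the new C–C bond forms as the C–I bond breaks, with Walden inversion at carbon.
The bond broken in this step is the C–I bond.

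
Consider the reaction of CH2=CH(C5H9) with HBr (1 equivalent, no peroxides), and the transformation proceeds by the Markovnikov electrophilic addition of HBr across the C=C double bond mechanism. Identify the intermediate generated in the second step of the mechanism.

Step 1: Protonation of the alkene by HBr: the π bond acts as the nucleophile and picks up H⁺, giving the more stable (Markovnikov) secondary carbocation. The H–Br bond breaks heterolytically, releasing Br⁻.
Step 2: A hydride (H with its bonding pair) migrates from the adjacent cyclopentyl carbon to the cationic centre — a 1,2-hydride shift — upgrading the secondary cation to a tertiary one.
After step 2 the species present is a tertiary carbocation.

tertiary carbocation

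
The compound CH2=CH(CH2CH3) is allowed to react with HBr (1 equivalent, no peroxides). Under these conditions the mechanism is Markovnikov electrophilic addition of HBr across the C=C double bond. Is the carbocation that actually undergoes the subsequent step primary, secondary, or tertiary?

Step 1: Protonation of the alkene by HBr: the π bond acts as the nucleophile and picks up H⁺, giving the more stable (Markovnikov) secondary carbocation. The H–Br bond breaks heterolytically, releasing Br⁻.
No single 1,2-shift to an adjacent carbon would give a more-substituted cation, so no rearrangement occurs.

secondary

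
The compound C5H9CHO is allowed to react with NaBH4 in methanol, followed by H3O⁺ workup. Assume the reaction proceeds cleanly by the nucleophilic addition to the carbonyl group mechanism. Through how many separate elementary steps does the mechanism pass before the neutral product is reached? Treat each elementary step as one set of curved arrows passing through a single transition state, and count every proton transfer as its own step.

Step 1: H⁻ (delivered from BH4⁻) attacks the sp² carbonyl carbon; the C=O π bond breaks and the electrons end up as a lone pair on the alkoxide oxygen of the tetrahedral intermediate.
Step 2: On H3O⁺ workup the alkoxide oxygen is protonated, giving an alcohol.
Total: 2 elementary steps.

2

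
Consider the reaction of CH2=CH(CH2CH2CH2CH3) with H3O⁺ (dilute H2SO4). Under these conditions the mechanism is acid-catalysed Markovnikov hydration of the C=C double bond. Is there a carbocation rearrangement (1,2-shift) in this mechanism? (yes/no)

no

The first-formed carbocation is secondary.
No single 1,2-shift to an adjacent carbon would produce a more-substituted cation than the one already present, so no rearrangement occurs.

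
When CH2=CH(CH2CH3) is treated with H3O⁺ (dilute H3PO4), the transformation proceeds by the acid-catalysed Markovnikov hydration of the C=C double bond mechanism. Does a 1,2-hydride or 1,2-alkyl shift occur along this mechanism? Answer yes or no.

The first-formed carbocation is secondary.
No single 1,2-shift to an adjacent carbon would produce a more-substituted cation than the one already present, so no rearrangement occurs.

no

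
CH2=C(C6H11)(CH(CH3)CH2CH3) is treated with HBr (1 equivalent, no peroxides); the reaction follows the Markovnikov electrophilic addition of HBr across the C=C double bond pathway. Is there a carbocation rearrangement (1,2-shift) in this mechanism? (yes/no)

The first-formed carbocation is tertiary.
No single 1,2-shift to an adjacent carbon would produce a more-substituted cation than the one already present, so no rearrangement occurs.

no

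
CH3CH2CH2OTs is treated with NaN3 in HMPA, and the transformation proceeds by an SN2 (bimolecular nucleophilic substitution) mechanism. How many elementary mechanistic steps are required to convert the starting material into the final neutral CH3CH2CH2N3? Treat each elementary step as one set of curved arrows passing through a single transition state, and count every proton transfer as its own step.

Step 1: Backside attack by N3⁻ on the carbon bearing the tosylate: the new C–N bond forms as the C–O bond breaks, with Walden inversion at carbon.
Total: 1 elementary step.

1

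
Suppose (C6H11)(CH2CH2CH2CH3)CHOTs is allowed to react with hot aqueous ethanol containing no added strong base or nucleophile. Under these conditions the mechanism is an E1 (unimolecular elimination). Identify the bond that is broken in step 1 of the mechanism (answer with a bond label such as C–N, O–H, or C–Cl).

C–O

Step 1: Ionisation: the C–O σ-bond cleaves heterolytically; both bonding electrons depart with TsO⁻, leaving a secondary carbocation at the α-carbon.
The bond broken in this step is the C–O bond.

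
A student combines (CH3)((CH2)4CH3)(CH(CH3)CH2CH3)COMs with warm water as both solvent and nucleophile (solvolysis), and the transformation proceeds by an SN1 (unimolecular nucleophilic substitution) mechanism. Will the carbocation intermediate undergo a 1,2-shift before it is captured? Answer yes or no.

The first-formed carbocation is tertiary.
No single 1,2-shift to an adjacent carbon would produce a more-substituted cation than the one already present, so no rearrangement occurs.

no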